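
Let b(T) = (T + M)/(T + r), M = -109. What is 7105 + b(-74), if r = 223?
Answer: 1058462/149 ≈ 7103.8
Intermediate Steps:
b(T) = (-109 + T)/(223 + T) (b(T) = (T - 109)/(T + 223) = (-109 + T)/(223 + T))
7105 + b(-74) = 7105 + (-109 - 74)/(223 - 74) = 7105 - 183/149 = 1058462/149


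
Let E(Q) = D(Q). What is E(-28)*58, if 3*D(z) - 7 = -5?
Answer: 116/3 ≈ 38.667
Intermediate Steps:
D(z) = 2/3 (D(z) = 7/3 + (1/3)*(-5) = 7/3 - 5/3 = 2/3)
E(Q) = 2/3
E(-28)*58 = (2/3)*58 = 116/3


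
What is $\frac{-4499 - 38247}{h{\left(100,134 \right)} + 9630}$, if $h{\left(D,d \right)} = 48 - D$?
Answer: $- \frac{21373}{4789} \approx -4.4629$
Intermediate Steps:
$\frac{-4499 - 38247}{h{\left(100,134 \right)} + 9630} = \frac{-4499 - 38247}{\left(48 - 100\right) + 9630} = - \frac{42746}{\left(48 - 100\right) + 9630} = - \frac{42746}{-52 + 9630} = - \frac{42746}{9578} = \left(-42746\right) \frac{1}{9578} = - \frac{21373}{4789}$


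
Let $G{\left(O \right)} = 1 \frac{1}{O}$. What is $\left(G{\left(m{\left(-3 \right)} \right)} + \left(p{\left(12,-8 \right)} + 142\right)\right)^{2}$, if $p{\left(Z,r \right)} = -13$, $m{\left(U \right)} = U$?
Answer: $\frac{148996}{9} \approx 16555.0$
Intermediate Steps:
$G{\left(O \right)} = \frac{1}{O}$
$\left(G{\left(m{\left(-3 \right)} \right)} + \left(p{\left(12,-8 \right)} + 142\right)\right)^{2} = \left(\frac{1}{-3} + \left(-13 + 142\right)\right)^{2} = \left(- \frac{1}{3} + 129\right)^{2} = \left(\frac{386}{3}\right)^{2} = \frac{148996}{9}$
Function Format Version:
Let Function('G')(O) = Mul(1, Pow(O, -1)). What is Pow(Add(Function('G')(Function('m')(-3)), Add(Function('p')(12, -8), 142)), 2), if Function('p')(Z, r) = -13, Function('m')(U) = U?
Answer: Rational(148996, 9) ≈ 16555.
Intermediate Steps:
Function('G')(O) = Pow(O, -1)
Pow(Add(Function('G')(Function('m')(-3)), Add(Function('p')(12, -8), 142)), 2) = Pow(Add(Pow(-3, -1), Add(-13, 142)), 2) = Pow(Add(Rational(-1, 3), 129), 2) = Pow(Rational(386, 3), 2) = Rational(148996, 9)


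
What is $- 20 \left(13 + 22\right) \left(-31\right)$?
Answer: $21700$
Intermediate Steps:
$- 20 \left(13 + 22\right) \left(-31\right) = \left(-20\right) 35 \left(-31\right) = \left(-700\right) \left(-31\right) = 21700$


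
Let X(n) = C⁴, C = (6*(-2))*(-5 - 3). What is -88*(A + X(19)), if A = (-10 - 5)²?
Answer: -7474269528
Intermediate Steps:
C = 96 (C = -12*(-8) = 96)
A = 225 (A = (-15)² = 225)
X(n) = 84934656 (X(n) = 96⁴ = 84934656)
-88*(A + X(19)) = -88*(225 + 84934656) = -88*84934881 = -7474269528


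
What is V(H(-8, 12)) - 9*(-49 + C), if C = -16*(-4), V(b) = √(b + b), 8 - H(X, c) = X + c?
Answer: -135 + 2*√2 ≈ -132.17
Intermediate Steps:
H(X, c) = 8 - X - c (H(X, c) = 8 - (X + c) = 8 + (-X - c) = 8 - X - c)
V(b) = √2*√b (V(b) = √(2*b) = √2*√b)
C = 64
V(H(-8, 12)) - 9*(-49 + C) = √2*√(8 - 1*(-8) - 1*12) - 9*(-49 + 64) = √2*√(8 + 8 - 12) - 9*15 = √2*√4 - 135 = √2*2 - 135 = 2*√2 - 135 = -135 + 2*√2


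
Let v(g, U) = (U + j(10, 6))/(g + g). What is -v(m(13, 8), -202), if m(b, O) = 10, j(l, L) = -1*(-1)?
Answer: 201/20 ≈ 10.050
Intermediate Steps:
j(l, L) = 1
v(g, U) = (1 + U)/(2*g) (v(g, U) = (U + 1)/(g + g) = (1 + U)/((2*g)) = (1 + U)*(1/(2*g)) = (1 + U)/(2*g))
-v(m(13, 8), -202) = -(1 - 202)/(2*10) = -(-201)/(2*10) = -1*(-201/20) = 201/20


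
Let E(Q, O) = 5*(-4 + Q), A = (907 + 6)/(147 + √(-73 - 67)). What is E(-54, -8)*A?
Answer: -5560170/3107 + 529540*I*√35/21749 ≈ -1789.6 + 144.04*I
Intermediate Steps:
A = 913/(147 + 2*I*√35) (A = 913/(147 + √(-140)) = 913/(147 + 2*I*√35) ≈ 6.1709 - 0.4967*I)
E(Q, O) = -20 + 5*Q
E(-54, -8)*A = (-20 + 5*(-54))*(19173/3107 - 1826*I*√35/21749) = (-20 - 270)*(19173/3107 - 1826*I*√35/21749) = -290*(19173/3107 - 1826*I*√35/21749) = -5560170/3107 + 529540*I*√35/21749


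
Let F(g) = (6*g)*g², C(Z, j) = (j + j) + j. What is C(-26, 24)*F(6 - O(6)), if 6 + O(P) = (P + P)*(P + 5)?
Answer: -746496000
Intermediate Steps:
O(P) = -6 + 2*P*(5 + P) (O(P) = -6 + (P + P)*(P + 5) = -6 + (2*P)*(5 + P) = -6 + 2*P*(5 + P))
C(Z, j) = 3*j (C(Z, j) = 2*j + j = 3*j)
F(g) = 6*g³
C(-26, 24)*F(6 - O(6)) = (3*24)*(6*(6 - (-6 + 2*6² + 10*6))³) = 72*(6*(6 - (-6 + 2*36 + 60))³) = 72*(6*(6 - (-6 + 72 + 60))³) = 72*(6*(6 - 1*126)³) = 72*(6*(6 - 126)³) = 72*(6*(-120)³) = 72*(6*(-1728000)) = 72*(-10368000) = -746496000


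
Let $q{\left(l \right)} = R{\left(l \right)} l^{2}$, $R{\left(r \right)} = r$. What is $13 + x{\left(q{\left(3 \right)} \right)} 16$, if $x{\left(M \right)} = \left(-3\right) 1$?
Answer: $-35$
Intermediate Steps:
$q{\left(l \right)} = l^{3}$ ($q{\left(l \right)} = l l^{2} = l^{3}$)
$x{\left(M \right)} = -3$
$13 + x{\left(q{\left(3 \right)} \right)} 16 = 13 - 48 = -35$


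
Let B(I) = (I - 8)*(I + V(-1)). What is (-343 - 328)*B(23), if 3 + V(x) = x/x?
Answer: -211365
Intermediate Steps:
V(x) = -2 (V(x) = -3 + x/x = -3 + 1 = -2)
B(I) = (-8 + I)*(-2 + I) (B(I) = (I - 8)*(I - 2) = (-8 + I)*(-2 + I))
(-343 - 328)*B(23) = (-343 - 328)*(16 + 23² - 10*23) = -671*(16 + 529 - 230) = -671*315 = -211365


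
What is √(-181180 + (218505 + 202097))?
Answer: √239422 ≈ 489.31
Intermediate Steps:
√(-181180 + (218505 + 202097)) = √(-181180 + 420602) = √239422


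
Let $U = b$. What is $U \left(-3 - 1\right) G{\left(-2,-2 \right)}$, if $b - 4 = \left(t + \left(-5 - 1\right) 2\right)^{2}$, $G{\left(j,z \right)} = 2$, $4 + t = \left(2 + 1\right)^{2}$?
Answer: $-424$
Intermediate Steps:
$t = 5$ ($t = -4 + \left(2 + 1\right)^{2} = -4 + 3^{2} = -4 + 9 = 5$)
$b = 53$ ($b = 4 + \left(5 + \left(-5 - 1\right) 2\right)^{2} = 4 + \left(5 - 12\right)^{2} = 4 + \left(-7\right)^{2} = 4 + 49 = 53$)
$U = 53$
$U \left(-3 - 1\right) G{\left(-2,-2 \right)} = 53 \left(-3 - 1\right) 2 = 53 \left(-4\right) 2 = \left(-212\right) 2 = -424$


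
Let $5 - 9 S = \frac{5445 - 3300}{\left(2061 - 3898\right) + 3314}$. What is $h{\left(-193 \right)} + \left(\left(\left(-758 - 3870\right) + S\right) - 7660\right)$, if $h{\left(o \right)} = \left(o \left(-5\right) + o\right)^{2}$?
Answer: $\frac{7759076168}{13293} \approx 5.837 \cdot 10^{5}$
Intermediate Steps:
$h{\left(o \right)} = 16 o^{2}$ ($h{\left(o \right)} = \left(- 5 o + o\right)^{2} = \left(- 4 o\right)^{2} = 16 o^{2}$)
$S = \frac{5240}{13293}$ ($S = \frac{5}{9} - \frac{\left(5445 - 3300\right) \frac{1}{\left(2061 - 3898\right) + 3314}}{9} = \frac{5}{9} - \frac{2145 \frac{1}{\left(2061 - 3898\right) + 3314}}{9} = \frac{5}{9} - \frac{2145 \frac{1}{-1837 + 3314}}{9} = \frac{5}{9} - \frac{2145 \cdot \frac{1}{1477}}{9} = \frac{5}{9} - \frac{715}{4431} = \frac{5240}{13293} \approx 0.39419$)
$h{\left(-193 \right)} + \left(\left(\left(-758 - 3870\right) + S\right) - 7660\right) = 16 \left(-193\right)^{2} + \left(\left(\left(-758 - 3870\right) + \frac{5240}{13293}\right) - 7660\right) = 16 \cdot 37249 + \left(\left(-4628 + \frac{5240}{13293}\right) - 7660\right) = 595984 - \frac{163339144}{13293} = \frac{7759076168}{13293}$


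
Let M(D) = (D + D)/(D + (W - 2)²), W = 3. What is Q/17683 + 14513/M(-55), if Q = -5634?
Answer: 6928791363/972565 ≈ 7124.2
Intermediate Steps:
M(D) = 2*D/(1 + D) (M(D) = (D + D)/(D + (3 - 2)²) = (2*D)/(D + 1²) = (2*D)/(D + 1) = (2*D)/(1 + D) = 2*D/(1 + D))
Q/17683 + 14513/M(-55) = -5634/17683 + 14513/((2*(-55)/(1 - 55))) = -5634*1/17683 + 14513/((2*(-55)/(-54))) = -5634/17683 + 14513/((2*(-55)*(-1/54))) = -5634/17683 + 14513/(55/27) = -5634/17683 + 14513*(27/55) = -5634/17683 + 391851/55 = 6928791363/972565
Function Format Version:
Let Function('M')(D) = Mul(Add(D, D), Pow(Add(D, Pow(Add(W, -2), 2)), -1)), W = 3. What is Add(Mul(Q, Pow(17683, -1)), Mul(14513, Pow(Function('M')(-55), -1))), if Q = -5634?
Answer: Rational(6928791363, 972565) ≈ 7124.2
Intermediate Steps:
Function('M')(D) = Mul(2, D, Pow(Add(1, D), -1)) (Function('M')(D) = Mul(Add(D, D), Pow(Add(D, Pow(Add(3, -2), 2)), -1)) = Mul(Mul(2, D), Pow(Add(D, Pow(1, 2)), -1)) = Mul(Mul(2, D), Pow(Add(D, 1), -1)) = Mul(Mul(2, D), Pow(Add(1, D), -1)) = Mul(2, D, Pow(Add(1, D), -1)))
Add(Mul(Q, Pow(17683, -1)), Mul(14513, Pow(Function('M')(-55), -1))) = Add(Mul(-5634, Pow(17683, -1)), Mul(14513, Pow(Mul(2, -55, Pow(Add(1, -55), -1)), -1))) = Add(Mul(-5634, Rational(1, 17683)), Mul(14513, Pow(Mul(2, -55, Pow(-54, -1)), -1))) = Add(Rational(-5634, 17683), Mul(14513, Pow(Mul(2, -55, Rational(-1, 54)), -1))) = Add(Rational(-5634, 17683), Mul(14513, Pow(Rational(55, 27), -1))) = Add(Rational(-5634, 17683), Mul(14513, Rational(27, 55))) = Add(Rational(-5634, 17683), Rational(391851, 55)) = Rational(6928791363, 972565)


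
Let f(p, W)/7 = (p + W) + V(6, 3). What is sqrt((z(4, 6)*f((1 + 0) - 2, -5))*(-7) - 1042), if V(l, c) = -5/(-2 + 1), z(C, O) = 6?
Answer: 2*I*sqrt(187) ≈ 27.35*I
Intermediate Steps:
V(l, c) = 5 (V(l, c) = -5/(-1) = -5*(-1) = 5)
f(p, W) = 35 + 7*W + 7*p (f(p, W) = 7*((p + W) + 5) = 7*((W + p) + 5) = 7*(5 + W + p) = 35 + 7*W + 7*p)
sqrt((z(4, 6)*f((1 + 0) - 2, -5))*(-7) - 1042) = sqrt((6*(35 + 7*(-5) + 7*((1 + 0) - 2)))*(-7) - 1042) = sqrt((6*(35 - 35 + 7*(1 - 2)))*(-7) - 1042) = sqrt((6*(35 - 35 + 7*(-1)))*(-7) - 1042) = sqrt((6*(35 - 35 - 7))*(-7) - 1042) = sqrt((6*(-7))*(-7) - 1042) = sqrt(-42*(-7) - 1042) = sqrt(294 - 1042) = sqrt(-748) = 2*I*sqrt(187)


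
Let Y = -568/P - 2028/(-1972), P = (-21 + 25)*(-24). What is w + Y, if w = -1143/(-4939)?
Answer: 209690681/29219124 ≈ 7.1765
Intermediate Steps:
P = -96 (P = 4*(-24) = -96)
Y = 41087/5916 (Y = -568/(-96) - 2028/(-1972) = -568*(-1/96) - 2028*(-1/1972) = 71/12 + 507/493 = 41087/5916 ≈ 6.9451)
w = 1143/4939 (w = -1143*(-1/4939) = 1143/4939 ≈ 0.23142)
w + Y = 1143/4939 + 41087/5916 = 209690681/29219124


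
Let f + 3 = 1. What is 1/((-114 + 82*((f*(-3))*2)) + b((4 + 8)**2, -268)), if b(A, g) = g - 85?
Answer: 1/517 ≈ 0.0019342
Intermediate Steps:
f = -2 (f = -3 + 1 = -2)
b(A, g) = -85 + g
1/((-114 + 82*((f*(-3))*2)) + b((4 + 8)**2, -268)) = 1/((-114 + 82*(-2*(-3)*2)) + (-85 - 268)) = 1/((-114 + 82*(6*2)) - 353) = 1/((-114 + 82*12) - 353) = 1/((-114 + 984) - 353) = 1/(870 - 353) = 1/517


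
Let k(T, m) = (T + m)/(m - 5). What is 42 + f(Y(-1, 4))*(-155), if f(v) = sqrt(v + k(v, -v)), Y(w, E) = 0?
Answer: 42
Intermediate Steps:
k(T, m) = (T + m)/(-5 + m)
f(v) = sqrt(v) (f(v) = sqrt(v + (v - v)/(-5 - v)) = sqrt(v + 0/(-5 - v)) = sqrt(v + 0) = sqrt(v))
42 + f(Y(-1, 4))*(-155) = 42 + sqrt(0)*(-155) = 42 + 0*(-155) = 42 + 0 = 42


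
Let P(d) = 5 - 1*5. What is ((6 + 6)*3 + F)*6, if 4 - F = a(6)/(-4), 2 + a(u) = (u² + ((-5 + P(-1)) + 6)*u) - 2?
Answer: 297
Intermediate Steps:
P(d) = 0 (P(d) = 5 - 5 = 0)
a(u) = -4 + u + u² (a(u) = -2 + ((u² + ((-5 + 0) + 6)*u) - 2) = -2 + ((u² + (-5 + 6)*u) - 2) = -2 + ((u² + 1*u) - 2) = -2 + ((u² + u) - 2) = -2 + ((u + u²) - 2) = -2 + (-2 + u + u²) = -4 + u + u²)
F = 27/2 (F = 4 - (-4 + 6 + 6²)/(-4) = 4 - (-4 + 6 + 36)*(-1)/4 = 4 - 38*(-1)/4 = 4 - 1*(-19/2) = 4 + 19/2 = 27/2 ≈ 13.500)
((6 + 6)*3 + F)*6 = ((6 + 6)*3 + 27/2)*6 = (12*3 + 27/2)*6 = (36 + 27/2)*6 = (99/2)*6 = 297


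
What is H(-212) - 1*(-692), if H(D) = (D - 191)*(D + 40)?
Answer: 70008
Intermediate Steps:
H(D) = (-191 + D)*(40 + D)
H(-212) - 1*(-692) = (-7640 + (-212)² - 151*(-212)) - 1*(-692) = (-7640 + 44944 + 32012) + 692 = 69316 + 692 = 70008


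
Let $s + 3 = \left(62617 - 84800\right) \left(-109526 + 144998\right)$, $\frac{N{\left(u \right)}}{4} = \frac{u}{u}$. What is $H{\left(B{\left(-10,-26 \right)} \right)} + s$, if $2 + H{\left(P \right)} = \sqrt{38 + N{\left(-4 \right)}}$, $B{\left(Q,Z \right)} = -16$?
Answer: $-786875381 + \sqrt{42} \approx -7.8688 \cdot 10^{8}$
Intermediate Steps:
$N{\left(u \right)} = 4$ ($N{\left(u \right)} = 4 \frac{u}{u} = 4 \cdot 1 = 4$)
$H{\left(P \right)} = -2 + \sqrt{42}$ ($H{\left(P \right)} = -2 + \sqrt{38 + 4} = -2 + \sqrt{42}$)
$s = -786875379$ ($s = -3 + \left(62617 - 84800\right) \left(-109526 + 144998\right) = -3 - 786875376 = -786875379$)
$H{\left(B{\left(-10,-26 \right)} \right)} + s = \left(-2 + \sqrt{42}\right) - 786875379 = -786875381 + \sqrt{42}$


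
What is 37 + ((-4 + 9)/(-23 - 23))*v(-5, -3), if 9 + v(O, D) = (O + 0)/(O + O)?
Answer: 3489/92 ≈ 37.924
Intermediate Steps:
v(O, D) = -17/2 (v(O, D) = -9 + (O + 0)/(O + O) = -9 + O/((2*O)) = -9 + O*(1/(2*O)) = -9 + 1/2 = -17/2)
37 + ((-4 + 9)/(-23 - 23))*v(-5, -3) = 37 + ((-4 + 9)/(-23 - 23))*(-17/2) = 37 + (5/(-46))*(-17/2) = 37 + (5*(-1/46))*(-17/2) = 37 - 5/46*(-17/2) = 37 + 85/92 = 3489/92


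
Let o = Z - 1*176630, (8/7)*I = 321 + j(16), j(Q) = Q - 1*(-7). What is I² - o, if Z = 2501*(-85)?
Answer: 479816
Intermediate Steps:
j(Q) = 7 + Q (j(Q) = Q + 7 = 7 + Q)
Z = -212585
I = 301 (I = 7*(321 + (7 + 16))/8 = 7*(321 + 23)/8 = (7/8)*344 = 301)
o = -389215 (o = -212585 - 1*176630 = -212585 - 176630 = -389215)
I² - o = 301² - 1*(-389215) = 90601 + 389215 = 479816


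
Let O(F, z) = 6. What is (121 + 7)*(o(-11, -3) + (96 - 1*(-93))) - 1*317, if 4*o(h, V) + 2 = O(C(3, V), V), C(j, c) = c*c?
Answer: 24003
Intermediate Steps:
C(j, c) = c**2
o(h, V) = 1 (o(h, V) = -1/2 + (1/4)*6 = -1/2 + 3/2 = 1)
(121 + 7)*(o(-11, -3) + (96 - 1*(-93))) - 1*317 = (121 + 7)*(1 + (96 - 1*(-93))) - 1*317 = 128*(1 + (96 + 93)) - 317 = 128*(1 + 189) - 317 = 128*190 - 317 = 24320 - 317 = 24003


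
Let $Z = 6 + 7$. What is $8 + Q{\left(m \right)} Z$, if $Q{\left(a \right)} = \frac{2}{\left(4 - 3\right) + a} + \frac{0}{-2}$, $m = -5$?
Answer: $\frac{3}{2} \approx 1.5$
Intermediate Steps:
$Q{\left(a \right)} = \frac{2}{1 + a}$ ($Q{\left(a \right)} = \frac{2}{1 + a} + 0 \left(- \frac{1}{2}\right) = \frac{2}{1 + a} + 0 = \frac{2}{1 + a}$)
$Z = 13$
$8 + Q{\left(m \right)} Z = 8 + \frac{2}{1 - 5} \cdot 13 = 8 + \frac{2}{-4} \cdot 13 = 8 + 2 \left(- \frac{1}{4}\right) 13 = 8 - \frac{13}{2} = \frac{3}{2}$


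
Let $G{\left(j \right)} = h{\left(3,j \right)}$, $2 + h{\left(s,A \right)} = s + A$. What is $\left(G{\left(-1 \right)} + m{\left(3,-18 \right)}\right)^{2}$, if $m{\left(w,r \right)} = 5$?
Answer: $25$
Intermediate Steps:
$h{\left(s,A \right)} = -2 + A + s$ ($h{\left(s,A \right)} = -2 + \left(s + A\right) = -2 + \left(A + s\right) = -2 + A + s$)
$G{\left(j \right)} = 1 + j$ ($G{\left(j \right)} = -2 + j + 3 = 1 + j$)
$\left(G{\left(-1 \right)} + m{\left(3,-18 \right)}\right)^{2} = \left(\left(1 - 1\right) + 5\right)^{2} = \left(0 + 5\right)^{2} = 5^{2} = 25$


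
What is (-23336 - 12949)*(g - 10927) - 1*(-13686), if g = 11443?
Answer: -18709374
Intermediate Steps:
(-23336 - 12949)*(g - 10927) - 1*(-13686) = (-23336 - 12949)*(11443 - 10927) - 1*(-13686) = -36285*516 + 13686 = -18723060 + 13686 = -18709374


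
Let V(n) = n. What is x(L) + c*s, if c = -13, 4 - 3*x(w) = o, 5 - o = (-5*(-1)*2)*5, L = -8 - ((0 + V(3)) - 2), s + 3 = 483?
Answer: -18671/3 ≈ -6223.7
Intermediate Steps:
s = 480 (s = -3 + 483 = 480)
L = -9 (L = -8 - ((0 + 3) - 2) = -8 - (3 - 2) = -8 - 1*1 = -8 - 1 = -9)
o = -45 (o = 5 - -5*(-1)*2*5 = 5 - 5*2*5 = 5 - 10*5 = 5 - 1*50 = 5 - 50 = -45)
x(w) = 49/3 (x(w) = 4/3 - ⅓*(-45) = 4/3 + 15 = 49/3)
x(L) + c*s = 49/3 - 13*480 = 49/3 - 6240 = -18671/3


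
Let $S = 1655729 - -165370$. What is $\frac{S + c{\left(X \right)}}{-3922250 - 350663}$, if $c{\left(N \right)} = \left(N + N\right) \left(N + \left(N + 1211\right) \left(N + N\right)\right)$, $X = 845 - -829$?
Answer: $- \frac{32345690691}{4272913} \approx -7569.9$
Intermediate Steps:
$X = 1674$ ($X = 845 + 829 = 1674$)
$c{\left(N \right)} = 2 N \left(N + 2 N \left(1211 + N\right)\right)$ ($c{\left(N \right)} = 2 N \left(N + \left(1211 + N\right) 2 N\right) = 2 N \left(N + 2 N \left(1211 + N\right)\right)$)
$S = 1821099$ ($S = 1655729 + 165370 = 1821099$)
$\frac{S + c{\left(X \right)}}{-3922250 - 350663} = \frac{1821099 + 1674^{2} \left(4846 + 4 \cdot 1674\right)}{-3922250 - 350663} = \frac{1821099 + 2802276 \left(4846 + 6696\right)}{-4272913} = \left(1821099 + 2802276 \cdot 11542\right) \left(- \frac{1}{4272913}\right) = \left(1821099 + 32343869592\right) \left(- \frac{1}{4272913}\right) = 32345690691 \left(- \frac{1}{4272913}\right) = - \frac{32345690691}{4272913}$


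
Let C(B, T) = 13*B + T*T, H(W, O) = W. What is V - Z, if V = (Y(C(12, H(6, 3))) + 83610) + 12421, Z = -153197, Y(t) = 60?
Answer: 249288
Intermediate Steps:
C(B, T) = T² + 13*B (C(B, T) = 13*B + T² = T² + 13*B)
V = 96091 (V = (60 + 83610) + 12421 = 83670 + 12421 = 96091)
V - Z = 96091 - 1*(-153197) = 96091 + 153197 = 249288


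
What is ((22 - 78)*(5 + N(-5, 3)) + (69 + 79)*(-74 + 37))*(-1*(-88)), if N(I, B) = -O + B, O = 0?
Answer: -521312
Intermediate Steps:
N(I, B) = B (N(I, B) = -1*0 + B = 0 + B = B)
((22 - 78)*(5 + N(-5, 3)) + (69 + 79)*(-74 + 37))*(-1*(-88)) = ((22 - 78)*(5 + 3) + (69 + 79)*(-74 + 37))*(-1*(-88)) = (-56*8 + 148*(-37))*88 = (-448 - 5476)*88 = -5924*88 = -521312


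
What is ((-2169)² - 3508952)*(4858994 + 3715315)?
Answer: 10251521009181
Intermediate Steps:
((-2169)² - 3508952)*(4858994 + 3715315) = (4704561 - 3508952)*8574309 = 1195609*8574309 = 10251521009181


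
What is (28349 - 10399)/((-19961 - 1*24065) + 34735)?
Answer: -17950/9291 ≈ -1.9320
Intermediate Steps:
(28349 - 10399)/((-19961 - 1*24065) + 34735) = 17950/((-19961 - 24065) + 34735) = 17950/(-44026 + 34735) = 17950/(-9291) = 17950*(-1/9291) = -17950/9291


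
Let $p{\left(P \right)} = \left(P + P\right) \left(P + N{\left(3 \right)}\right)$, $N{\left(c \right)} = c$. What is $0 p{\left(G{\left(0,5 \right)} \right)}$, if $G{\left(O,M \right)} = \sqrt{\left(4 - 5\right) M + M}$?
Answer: $0$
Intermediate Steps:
$G{\left(O,M \right)} = 0$ ($G{\left(O,M \right)} = \sqrt{- M + M} = \sqrt{0} = 0$)
$p{\left(P \right)} = 2 P \left(3 + P\right)$ ($p{\left(P \right)} = \left(P + P\right) \left(P + 3\right) = 2 P \left(3 + P\right)$)
$0 p{\left(G{\left(0,5 \right)} \right)} = 0 \cdot 2 \cdot 0 \left(3 + 0\right) = 0 \cdot 2 \cdot 0 \cdot 3 = 0 \cdot 0 = 0$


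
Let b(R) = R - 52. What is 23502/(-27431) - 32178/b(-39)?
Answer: 880536036/2496221 ≈ 352.75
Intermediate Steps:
b(R) = -52 + R
23502/(-27431) - 32178/b(-39) = 23502/(-27431) - 32178/(-52 - 39) = 23502*(-1/27431) - 32178/(-91) = -23502/27431 - 32178*(-1/91) = -23502/27431 + 32178/91 = 880536036/2496221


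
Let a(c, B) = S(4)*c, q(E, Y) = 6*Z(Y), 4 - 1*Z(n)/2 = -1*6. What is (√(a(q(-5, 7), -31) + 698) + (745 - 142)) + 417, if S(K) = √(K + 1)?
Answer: 1020 + √(698 + 120*√5) ≈ 1051.1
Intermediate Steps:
Z(n) = 20 (Z(n) = 8 - (-2)*6 = 8 - 2*(-6) = 8 + 12 = 20)
S(K) = √(1 + K)
q(E, Y) = 120 (q(E, Y) = 6*20 = 120)
a(c, B) = c*√5 (a(c, B) = √(1 + 4)*c = √5*c = c*√5)
(√(a(q(-5, 7), -31) + 698) + (745 - 142)) + 417 = (√(120*√5 + 698) + (745 - 142)) + 417 = (√(698 + 120*√5) + 603) + 417 = (603 + √(698 + 120*√5)) + 417 = 1020 + √(698 + 120*√5)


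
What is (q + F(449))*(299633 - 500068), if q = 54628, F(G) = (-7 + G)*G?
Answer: -50727292410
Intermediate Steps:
F(G) = G*(-7 + G)
(q + F(449))*(299633 - 500068) = (54628 + 449*(-7 + 449))*(299633 - 500068) = (54628 + 449*442)*(-200435) = (54628 + 198458)*(-200435) = 253086*(-200435) = -50727292410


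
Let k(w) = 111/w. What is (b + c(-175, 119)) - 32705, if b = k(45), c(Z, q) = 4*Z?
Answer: -501038/15 ≈ -33403.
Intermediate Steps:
b = 37/15 (b = 111/45 = 111*(1/45) = 37/15 ≈ 2.4667)
(b + c(-175, 119)) - 32705 = (37/15 + 4*(-175)) - 32705 = (37/15 - 700) - 32705 = -10463/15 - 32705 = -501038/15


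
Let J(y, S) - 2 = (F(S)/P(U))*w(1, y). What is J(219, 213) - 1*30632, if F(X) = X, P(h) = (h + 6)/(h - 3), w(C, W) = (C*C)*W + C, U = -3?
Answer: -124350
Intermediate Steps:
w(C, W) = C + W*C**2 (w(C, W) = C**2*W + C = W*C**2 + C = C + W*C**2)
P(h) = (6 + h)/(-3 + h)
J(y, S) = 2 - 2*S*(1 + y) (J(y, S) = 2 + (S/(((6 - 3)/(-3 - 3))))*(1*(1 + 1*y)) = 2 + (S/((3/(-6))))*(1*(1 + y)) = 2 + (S/((-1/6*3)))*(1 + y) = 2 + (S/(-1/2))*(1 + y) = 2 + (S*(-2))*(1 + y) = 2 + (-2*S)*(1 + y) = 2 - 2*S*(1 + y))
J(219, 213) - 1*30632 = (2 - 2*213*(1 + 219)) - 1*30632 = (2 - 2*213*220) - 30632 = (2 - 93720) - 30632 = -93718 - 30632 = -124350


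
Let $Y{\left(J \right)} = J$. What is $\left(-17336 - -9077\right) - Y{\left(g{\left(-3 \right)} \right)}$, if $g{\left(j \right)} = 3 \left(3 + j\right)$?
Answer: $-8259$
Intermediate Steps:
$g{\left(j \right)} = 9 + 3 j$
$\left(-17336 - -9077\right) - Y{\left(g{\left(-3 \right)} \right)} = \left(-17336 - -9077\right) - \left(9 + 3 \left(-3\right)\right) = \left(-17336 + 9077\right) - \left(9 - 9\right) = -8259 - 0 = -8259 + 0 = -8259$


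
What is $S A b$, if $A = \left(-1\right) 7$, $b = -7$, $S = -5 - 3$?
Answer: $-392$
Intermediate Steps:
$S = -8$ ($S = -5 - 3 = -8$)
$A = -7$
$S A b = \left(-8\right) \left(-7\right) \left(-7\right) = 56 \left(-7\right) = -392$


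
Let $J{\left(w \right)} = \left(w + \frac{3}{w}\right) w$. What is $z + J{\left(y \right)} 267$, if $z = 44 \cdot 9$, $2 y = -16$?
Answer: $18285$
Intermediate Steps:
$y = -8$ ($y = \frac{1}{2} \left(-16\right) = -8$)
$z = 396$
$J{\left(w \right)} = w \left(w + \frac{3}{w}\right)$
$z + J{\left(y \right)} 267 = 396 + \left(3 + \left(-8\right)^{2}\right) 267 = 396 + \left(3 + 64\right) 267 = 396 + 67 \cdot 267 = 396 + 17889 = 18285$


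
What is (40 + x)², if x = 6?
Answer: 2116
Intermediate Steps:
(40 + x)² = (40 + 6)² = 46² = 2116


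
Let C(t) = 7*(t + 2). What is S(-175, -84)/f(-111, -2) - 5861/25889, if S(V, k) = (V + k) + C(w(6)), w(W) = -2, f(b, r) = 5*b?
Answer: 93308/388335 ≈ 0.24028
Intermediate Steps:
C(t) = 14 + 7*t (C(t) = 7*(2 + t) = 14 + 7*t)
S(V, k) = V + k (S(V, k) = (V + k) + (14 + 7*(-2)) = (V + k) + (14 - 14) = (V + k) + 0 = V + k)
S(-175, -84)/f(-111, -2) - 5861/25889 = (-175 - 84)/((5*(-111))) - 5861/25889 = -259/(-555) - 5861*1/25889 = -259*(-1/555) - 5861/25889 = 7/15 - 5861/25889 = 93308/388335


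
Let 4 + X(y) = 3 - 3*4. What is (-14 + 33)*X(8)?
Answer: -247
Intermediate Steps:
X(y) = -13 (X(y) = -4 + (3 - 3*4) = -4 + (3 - 12) = -4 - 9 = -13)
(-14 + 33)*X(8) = (-14 + 33)*(-13) = 19*(-13) = -247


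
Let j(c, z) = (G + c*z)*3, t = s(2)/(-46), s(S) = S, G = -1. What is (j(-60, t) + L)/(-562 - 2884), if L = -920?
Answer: 21049/79258 ≈ 0.26558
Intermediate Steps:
t = -1/23 (t = 2/(-46) = 2*(-1/46) = -1/23 ≈ -0.043478)
j(c, z) = -3 + 3*c*z (j(c, z) = (-1 + c*z)*3 = -3 + 3*c*z)
(j(-60, t) + L)/(-562 - 2884) = ((-3 + 3*(-60)*(-1/23)) - 920)/(-562 - 2884) = ((-3 + 180/23) - 920)/(-3446) = (111/23 - 920)*(-1/3446) = -21049/23*(-1/3446) = 21049/79258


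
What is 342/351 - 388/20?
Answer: -3593/195 ≈ -18.426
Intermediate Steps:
342/351 - 388/20 = 342*(1/351) - 388*1/20 = 38/39 - 97/5 = -3593/195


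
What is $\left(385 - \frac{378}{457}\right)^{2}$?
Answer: $\frac{30823771489}{208849} \approx 1.4759 \cdot 10^{5}$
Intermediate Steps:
$\left(385 - \frac{378}{457}\right)^{2} = \left(\frac{175567}{457}\right)^{2} = \frac{30823771489}{208849}$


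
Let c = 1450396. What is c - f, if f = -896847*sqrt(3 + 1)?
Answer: 3244090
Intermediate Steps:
f = -1793694 (f = -896847*sqrt(4) = -896847*2 = -1793694)
c - f = 1450396 - 1*(-1793694) = 1450396 + 1793694 = 3244090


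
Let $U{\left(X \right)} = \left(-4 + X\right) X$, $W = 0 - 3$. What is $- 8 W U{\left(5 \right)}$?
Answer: $120$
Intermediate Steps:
$W = -3$
$U{\left(X \right)} = X \left(-4 + X\right)$
$- 8 W U{\left(5 \right)} = \left(-8\right) \left(-3\right) 5 \left(-4 + 5\right) = 24 \cdot 5 \cdot 1 = 24 \cdot 5 = 120$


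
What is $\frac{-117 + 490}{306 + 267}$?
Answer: $\frac{373}{573} \approx 0.65096$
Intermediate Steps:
$\frac{-117 + 490}{306 + 267} = \frac{373}{573}$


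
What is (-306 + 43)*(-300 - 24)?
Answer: 85212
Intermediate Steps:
(-306 + 43)*(-300 - 24) = -263*(-324) = 85212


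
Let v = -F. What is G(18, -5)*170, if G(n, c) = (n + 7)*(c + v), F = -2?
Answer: -12750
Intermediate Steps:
v = 2 (v = -1*(-2) = 2)
G(n, c) = (2 + c)*(7 + n) (G(n, c) = (n + 7)*(c + 2) = (7 + n)*(2 + c) = (2 + c)*(7 + n))
G(18, -5)*170 = (14 + 2*18 + 7*(-5) - 5*18)*170 = (14 + 36 - 35 - 90)*170 = -75*170 = -12750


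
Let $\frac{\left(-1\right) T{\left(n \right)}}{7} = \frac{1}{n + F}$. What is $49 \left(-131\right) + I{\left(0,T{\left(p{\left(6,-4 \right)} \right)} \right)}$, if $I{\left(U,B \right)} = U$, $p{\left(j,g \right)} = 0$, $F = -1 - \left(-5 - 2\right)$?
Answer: $-6419$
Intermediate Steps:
$F = 6$ ($F = -1 - \left(-5 - 2\right) = -1 - -7 = -1 + 7 = 6$)
$T{\left(n \right)} = - \frac{7}{6 + n}$ ($T{\left(n \right)} = - \frac{7}{n + 6} = - \frac{7}{6 + n}$)
$49 \left(-131\right) + I{\left(0,T{\left(p{\left(6,-4 \right)} \right)} \right)} = 49 \left(-131\right) + 0 = -6419 + 0 = -6419$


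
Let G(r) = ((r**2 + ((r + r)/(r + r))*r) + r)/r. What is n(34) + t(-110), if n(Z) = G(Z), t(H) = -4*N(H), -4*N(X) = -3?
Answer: 33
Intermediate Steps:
N(X) = 3/4 (N(X) = -1/4*(-3) = 3/4)
t(H) = -3 (t(H) = -4*3/4 = -3)
G(r) = (r**2 + 2*r)/r (G(r) = ((r**2 + ((2*r)/((2*r)))*r) + r)/r = ((r**2 + ((2*r)*(1/(2*r)))*r) + r)/r = ((r**2 + 1*r) + r)/r = ((r**2 + r) + r)/r = ((r + r**2) + r)/r = (r**2 + 2*r)/r)
n(Z) = 2 + Z
n(34) + t(-110) = (2 + 34) - 3 = 36 - 3 = 33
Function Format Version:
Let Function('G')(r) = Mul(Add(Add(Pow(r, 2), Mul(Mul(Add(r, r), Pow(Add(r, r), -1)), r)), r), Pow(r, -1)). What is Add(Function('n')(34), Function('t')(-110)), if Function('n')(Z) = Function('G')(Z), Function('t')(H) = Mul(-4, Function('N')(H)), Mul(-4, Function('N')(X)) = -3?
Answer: 33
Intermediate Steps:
Function('N')(X) = Rational(3, 4) (Function('N')(X) = Mul(Rational(-1, 4), -3) = Rational(3, 4))
Function('t')(H) = -3 (Function('t')(H) = Mul(-4, Rational(3, 4)) = -3)
Function('G')(r) = Mul(Pow(r, -1), Add(Pow(r, 2), Mul(2, r))) (Function('G')(r) = Mul(Add(Add(Pow(r, 2), Mul(Mul(Mul(2, r), Pow(Mul(2, r), -1)), r)), r), Pow(r, -1)) = Mul(Add(Add(Pow(r, 2), Mul(Mul(Mul(2, r), Mul(Rational(1, 2), Pow(r, -1))), r)), r), Pow(r, -1)) = Mul(Add(Add(Pow(r, 2), Mul(1, r)), r), Pow(r, -1)) = Mul(Add(Add(Pow(r, 2), r), r), Pow(r, -1)) = Mul(Add(Add(r, Pow(r, 2)), r), Pow(r, -1)) = Mul(Add(Pow(r, 2), Mul(2, r)), Pow(r, -1)) = Mul(Pow(r, -1), Add(Pow(r, 2), Mul(2, r))))
Function('n')(Z) = Add(2, Z)
Add(Function('n')(34), Function('t')(-110)) = Add(Add(2, 34), -3) = Add(36, -3) = 33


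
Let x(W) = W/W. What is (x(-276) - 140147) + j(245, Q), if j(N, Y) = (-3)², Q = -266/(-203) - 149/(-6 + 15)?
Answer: -140137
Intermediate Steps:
x(W) = 1
Q = -3979/261 (Q = -266*(-1/203) - 149/9 = 38/29 - 149*⅑ = 38/29 - 149/9 = -3979/261 ≈ -15.245)
j(N, Y) = 9
(x(-276) - 140147) + j(245, Q) = (1 - 140147) + 9 = -140146 + 9 = -140137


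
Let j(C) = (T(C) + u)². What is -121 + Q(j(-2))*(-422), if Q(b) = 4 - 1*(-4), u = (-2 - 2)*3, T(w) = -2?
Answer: -3497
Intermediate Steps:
u = -12 (u = -4*3 = -12)
j(C) = 196 (j(C) = (-2 - 12)² = (-14)² = 196)
Q(b) = 8 (Q(b) = 4 + 4 = 8)
-121 + Q(j(-2))*(-422) = -121 + 8*(-422) = -121 - 3376 = -3497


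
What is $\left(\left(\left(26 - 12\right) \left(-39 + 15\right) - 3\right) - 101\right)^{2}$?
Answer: $193600$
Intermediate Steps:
$\left(\left(\left(26 - 12\right) \left(-39 + 15\right) - 3\right) - 101\right)^{2} = \left(\left(14 \left(-24\right) - 3\right) - 101\right)^{2} = \left(\left(-336 - 3\right) - 101\right)^{2} = \left(-339 - 101\right)^{2} = \left(-440\right)^{2} = 193600$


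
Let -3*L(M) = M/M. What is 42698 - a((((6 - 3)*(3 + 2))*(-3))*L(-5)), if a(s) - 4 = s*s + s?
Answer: 42454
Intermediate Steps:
L(M) = -1/3 (L(M) = -M/(3*M) = -1/3*1 = -1/3)
a(s) = 4 + s + s**2 (a(s) = 4 + (s*s + s) = 4 + (s**2 + s) = 4 + (s + s**2) = 4 + s + s**2)
42698 - a((((6 - 3)*(3 + 2))*(-3))*L(-5)) = 42698 - (4 + (((6 - 3)*(3 + 2))*(-3))*(-1/3) + ((((6 - 3)*(3 + 2))*(-3))*(-1/3))**2) = 42698 - (4 + ((3*5)*(-3))*(-1/3) + (((3*5)*(-3))*(-1/3))**2) = 42698 - (4 + (15*(-3))*(-1/3) + ((15*(-3))*(-1/3))**2) = 42698 - (4 - 45*(-1/3) + (-45*(-1/3))**2) = 42698 - (4 + 15 + 15**2) = 42698 - (4 + 15 + 225) = 42698 - 1*244 = 42698 - 244 = 42454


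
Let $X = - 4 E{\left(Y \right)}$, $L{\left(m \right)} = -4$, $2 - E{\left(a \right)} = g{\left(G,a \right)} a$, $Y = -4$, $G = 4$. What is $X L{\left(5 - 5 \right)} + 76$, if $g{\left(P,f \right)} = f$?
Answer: $-148$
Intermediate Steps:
$E{\left(a \right)} = 2 - a^{2}$ ($E{\left(a \right)} = 2 - a a = 2 - a^{2}$)
$X = 56$ ($X = - 4 \left(2 - \left(-4\right)^{2}\right) = - 4 \left(2 - 16\right) = \left(-4\right) \left(-14\right) = 56$)
$X L{\left(5 - 5 \right)} + 76 = 56 \left(-4\right) + 76 = -224 + 76 = -148$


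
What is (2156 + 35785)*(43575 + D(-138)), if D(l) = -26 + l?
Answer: 1647056751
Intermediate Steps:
(2156 + 35785)*(43575 + D(-138)) = (2156 + 35785)*(43575 + (-26 - 138)) = 37941*(43575 - 164) = 37941*43411 = 1647056751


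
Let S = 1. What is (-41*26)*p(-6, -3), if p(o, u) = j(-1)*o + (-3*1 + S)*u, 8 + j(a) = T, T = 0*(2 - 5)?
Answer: -57564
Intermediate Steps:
T = 0 (T = 0*(-3) = 0)
j(a) = -8 (j(a) = -8 + 0 = -8)
p(o, u) = -8*o - 2*u (p(o, u) = -8*o + (-3*1 + 1)*u = -8*o + (-3 + 1)*u = -8*o - 2*u)
(-41*26)*p(-6, -3) = (-41*26)*(-8*(-6) - 2*(-3)) = -1066*(48 + 6) = -1066*54 = -57564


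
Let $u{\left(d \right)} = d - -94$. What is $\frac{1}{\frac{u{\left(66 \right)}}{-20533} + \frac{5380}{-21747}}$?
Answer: $- \frac{446531151}{113947060} \approx -3.9188$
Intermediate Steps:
$u{\left(d \right)} = 94 + d$ ($u{\left(d \right)} = d + 94 = 94 + d$)
$\frac{1}{\frac{u{\left(66 \right)}}{-20533} + \frac{5380}{-21747}} = \frac{1}{\frac{94 + 66}{-20533} + \frac{5380}{-21747}} = \frac{1}{160 \left(- \frac{1}{20533}\right) + 5380 \left(- \frac{1}{21747}\right)} = \frac{1}{- \frac{160}{20533} - \frac{5380}{21747}} = \frac{1}{- \frac{113947060}{446531151}} = - \frac{446531151}{113947060}$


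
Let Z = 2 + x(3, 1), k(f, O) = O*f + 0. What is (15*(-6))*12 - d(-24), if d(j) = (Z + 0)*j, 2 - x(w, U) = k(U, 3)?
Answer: -1056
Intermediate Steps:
k(f, O) = O*f
x(w, U) = 2 - 3*U
Z = 1 (Z = 2 + (2 - 3*1) = 2 + (2 - 3) = 2 - 1 = 1)
d(j) = j (d(j) = (1 + 0)*j = 1*j = j)
(15*(-6))*12 - d(-24) = (15*(-6))*12 - 1*(-24) = -90*12 + 24 = -1080 + 24 = -1056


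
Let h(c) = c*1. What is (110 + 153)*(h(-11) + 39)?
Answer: 7364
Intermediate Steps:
h(c) = c
(110 + 153)*(h(-11) + 39) = (110 + 153)*(-11 + 39) = 263*28 = 7364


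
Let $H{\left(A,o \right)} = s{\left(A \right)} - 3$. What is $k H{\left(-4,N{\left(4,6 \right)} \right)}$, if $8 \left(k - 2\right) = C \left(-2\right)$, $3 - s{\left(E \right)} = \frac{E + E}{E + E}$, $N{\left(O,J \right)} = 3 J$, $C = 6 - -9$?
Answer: $\frac{7}{4} \approx 1.75$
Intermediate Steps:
$C = 15$ ($C = 6 + 9 = 15$)
$s{\left(E \right)} = 2$ ($s{\left(E \right)} = 3 - \frac{E + E}{E + E} = 3 - \frac{2 E}{2 E} = 3 - 2 E \frac{1}{2 E} = 3 - 1 = 2$)
$H{\left(A,o \right)} = -1$ ($H{\left(A,o \right)} = 2 - 3 = -1$)
$k = - \frac{7}{4}$ ($k = 2 + \frac{15 \left(-2\right)}{8} = 2 + \frac{1}{8} \left(-30\right) = 2 - \frac{15}{4} = - \frac{7}{4} \approx -1.75$)
$k H{\left(-4,N{\left(4,6 \right)} \right)} = \left(- \frac{7}{4}\right) \left(-1\right) = \frac{7}{4}$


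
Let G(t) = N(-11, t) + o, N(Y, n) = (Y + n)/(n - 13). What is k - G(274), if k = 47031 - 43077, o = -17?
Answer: 1036168/261 ≈ 3970.0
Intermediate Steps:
N(Y, n) = (Y + n)/(-13 + n)
k = 3954
G(t) = -17 + (-11 + t)/(-13 + t) (G(t) = (-11 + t)/(-13 + t) - 17 = -17 + (-11 + t)/(-13 + t))
k - G(274) = 3954 - 2*(105 - 8*274)/(-13 + 274) = 3954 - 2*(105 - 2192)/261 = 3954 - 2*(-2087)/261 = 3954 - 1*(-4174/261) = 3954 + 4174/261 = 1036168/261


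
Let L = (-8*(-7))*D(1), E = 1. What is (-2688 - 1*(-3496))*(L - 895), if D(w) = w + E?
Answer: -632664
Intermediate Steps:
D(w) = 1 + w (D(w) = w + 1 = 1 + w)
L = 112 (L = (-8*(-7))*(1 + 1) = 56*2 = 112)
(-2688 - 1*(-3496))*(L - 895) = (-2688 - 1*(-3496))*(112 - 895) = (-2688 + 3496)*(-783) = 808*(-783) = -632664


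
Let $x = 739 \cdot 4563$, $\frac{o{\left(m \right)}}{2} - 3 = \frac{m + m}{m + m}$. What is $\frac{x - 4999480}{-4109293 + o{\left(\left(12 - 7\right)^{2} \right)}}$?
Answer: $\frac{1627423}{4109285} \approx 0.39604$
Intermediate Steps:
$o{\left(m \right)} = 8$ ($o{\left(m \right)} = 6 + 2 \frac{m + m}{m + m} = 6 + 2 \frac{2 m}{2 m} = 6 + 2 \cdot 2 m \frac{1}{2 m} = 6 + 2 \cdot 1 = 6 + 2 = 8$)
$x = 3372057$
$\frac{x - 4999480}{-4109293 + o{\left(\left(12 - 7\right)^{2} \right)}} = \frac{3372057 - 4999480}{-4109293 + 8} = - \frac{1627423}{-4109285} = \left(-1627423\right) \left(- \frac{1}{4109285}\right) = \frac{1627423}{4109285}$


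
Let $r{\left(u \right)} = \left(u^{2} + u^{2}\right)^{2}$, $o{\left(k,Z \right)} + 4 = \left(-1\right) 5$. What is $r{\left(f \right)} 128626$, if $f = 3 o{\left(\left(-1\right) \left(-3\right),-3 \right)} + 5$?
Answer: $120525649024$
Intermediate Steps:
$o{\left(k,Z \right)} = -9$ ($o{\left(k,Z \right)} = -4 - 5 = -9$)
$f = -22$ ($f = 3 \left(-9\right) + 5 = -27 + 5 = -22$)
$r{\left(u \right)} = 4 u^{4}$ ($r{\left(u \right)} = \left(2 u^{2}\right)^{2} = 4 u^{4}$)
$r{\left(f \right)} 128626 = 4 \left(-22\right)^{4} \cdot 128626 = 4 \cdot 234256 \cdot 128626 = 937024 \cdot 128626 = 120525649024$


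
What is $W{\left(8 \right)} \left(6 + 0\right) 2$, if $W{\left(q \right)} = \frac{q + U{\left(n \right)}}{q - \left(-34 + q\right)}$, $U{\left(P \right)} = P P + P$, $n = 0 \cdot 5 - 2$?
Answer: $\frac{60}{17} \approx 3.5294$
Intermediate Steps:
$n = -2$ ($n = 0 - 2 = -2$)
$U{\left(P \right)} = P + P^{2}$ ($U{\left(P \right)} = P^{2} + P = P + P^{2}$)
$W{\left(q \right)} = \frac{1}{17} + \frac{q}{34}$ ($W{\left(q \right)} = \frac{q - 2 \left(1 - 2\right)}{q - \left(-34 + q\right)} = \frac{q - -2}{34} = \left(q + 2\right) \frac{1}{34} = \left(2 + q\right) \frac{1}{34} = \frac{1}{17} + \frac{q}{34}$)
$W{\left(8 \right)} \left(6 + 0\right) 2 = \left(\frac{1}{17} + \frac{1}{34} \cdot 8\right) \left(6 + 0\right) 2 = \left(\frac{1}{17} + \frac{4}{17}\right) 6 \cdot 2 = \frac{5}{17} \cdot 12 = \frac{60}{17}$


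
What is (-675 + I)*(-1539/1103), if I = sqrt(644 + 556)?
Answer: 1038825/1103 - 30780*sqrt(3)/1103 ≈ 893.48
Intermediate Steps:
I = 20*sqrt(3) (I = sqrt(1200) = 20*sqrt(3) ≈ 34.641)
(-675 + I)*(-1539/1103) = (-675 + 20*sqrt(3))*(-1539/1103) = 1038825/1103 - 30780*sqrt(3)/1103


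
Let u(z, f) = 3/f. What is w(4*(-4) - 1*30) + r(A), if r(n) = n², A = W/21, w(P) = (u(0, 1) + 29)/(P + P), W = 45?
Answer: 4783/1127 ≈ 4.2440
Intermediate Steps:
w(P) = 16/P (w(P) = (3/1 + 29)/(P + P) = (3*1 + 29)/((2*P)) = (3 + 29)*(1/(2*P)) = 32*(1/(2*P)) = 16/P)
A = 15/7 (A = 45/21 = 45*(1/21) = 15/7 ≈ 2.1429)
w(4*(-4) - 1*30) + r(A) = 16/(4*(-4) - 1*30) + (15/7)² = 16/(-16 - 30) + 225/49 = 16/(-46) + 225/49 = 16*(-1/46) + 225/49 = -8/23 + 225/49 = 4783/1127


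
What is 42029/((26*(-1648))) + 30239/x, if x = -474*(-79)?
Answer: -10697587/61711008 ≈ -0.17335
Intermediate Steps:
x = 37446
42029/((26*(-1648))) + 30239/x = 42029/((26*(-1648))) + 30239/37446 = 42029/(-42848) + 30239*(1/37446) = 42029*(-1/42848) + 30239/37446 = -3233/3296 + 30239/37446 = -10697587/61711008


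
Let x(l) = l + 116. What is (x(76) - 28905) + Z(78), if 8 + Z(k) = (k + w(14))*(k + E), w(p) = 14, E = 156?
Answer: -7193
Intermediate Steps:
x(l) = 116 + l
Z(k) = -8 + (14 + k)*(156 + k) (Z(k) = -8 + (k + 14)*(k + 156) = -8 + (14 + k)*(156 + k))
(x(76) - 28905) + Z(78) = ((116 + 76) - 28905) + (2176 + 78² + 170*78) = (192 - 28905) + (2176 + 6084 + 13260) = -28713 + 21520 = -7193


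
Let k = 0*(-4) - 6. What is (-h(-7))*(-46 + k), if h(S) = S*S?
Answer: 2548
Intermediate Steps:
h(S) = S²
k = -6 (k = 0 - 6 = -6)
(-h(-7))*(-46 + k) = (-1*(-7)²)*(-46 - 6) = -1*49*(-52) = -49*(-52) = 2548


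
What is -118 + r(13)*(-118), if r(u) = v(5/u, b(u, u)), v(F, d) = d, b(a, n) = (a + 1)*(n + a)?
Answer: -43070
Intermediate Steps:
b(a, n) = (1 + a)*(a + n)
r(u) = 2*u + 2*u² (r(u) = u + u + u² + u*u = u + u + u² + u² = 2*u + 2*u²)
-118 + r(13)*(-118) = -118 + (2*13*(1 + 13))*(-118) = -118 + (2*13*14)*(-118) = -118 + 364*(-118) = -118 - 42952 = -43070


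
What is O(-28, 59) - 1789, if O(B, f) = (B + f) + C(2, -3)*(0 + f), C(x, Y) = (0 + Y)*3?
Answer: -2289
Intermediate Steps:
C(x, Y) = 3*Y (C(x, Y) = Y*3 = 3*Y)
O(B, f) = B - 8*f (O(B, f) = (B + f) + (3*(-3))*(0 + f) = (B + f) - 9*f = B - 8*f)
O(-28, 59) - 1789 = (-28 - 8*59) - 1789 = (-28 - 472) - 1789 = -500 - 1789 = -2289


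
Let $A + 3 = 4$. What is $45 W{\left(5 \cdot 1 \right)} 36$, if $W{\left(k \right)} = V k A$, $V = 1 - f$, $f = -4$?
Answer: $40500$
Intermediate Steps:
$A = 1$ ($A = -3 + 4 = 1$)
$V = 5$ ($V = 1 - -4 = 1 + 4 = 5$)
$W{\left(k \right)} = 5 k$ ($W{\left(k \right)} = 5 k 1 = 5 k$)
$45 W{\left(5 \cdot 1 \right)} 36 = 45 \cdot 5 \cdot 5 \cdot 1 \cdot 36 = 45 \cdot 5 \cdot 5 \cdot 36 = 45 \cdot 25 \cdot 36 = 1125 \cdot 36 = 40500$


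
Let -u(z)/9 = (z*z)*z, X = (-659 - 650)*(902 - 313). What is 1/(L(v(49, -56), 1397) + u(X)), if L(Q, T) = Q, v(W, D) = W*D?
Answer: 1/4124842148927814265 ≈ 2.4243e-19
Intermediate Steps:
v(W, D) = D*W
X = -771001 (X = -1309*589 = -771001)
u(z) = -9*z³ (u(z) = -9*z*z*z = -9*z²*z = -9*z³)
1/(L(v(49, -56), 1397) + u(X)) = 1/(-56*49 - 9*(-771001)³) = 1/(-2744 - 9*(-458315794325313001)) = 1/(-2744 + 4124842148927817009) = 1/4124842148927814265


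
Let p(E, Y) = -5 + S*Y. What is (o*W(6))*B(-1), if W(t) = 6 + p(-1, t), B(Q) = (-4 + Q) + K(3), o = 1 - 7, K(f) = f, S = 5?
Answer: 372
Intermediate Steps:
o = -6
p(E, Y) = -5 + 5*Y
B(Q) = -1 + Q (B(Q) = (-4 + Q) + 3 = -1 + Q)
W(t) = 1 + 5*t (W(t) = 6 + (-5 + 5*t) = 1 + 5*t)
(o*W(6))*B(-1) = (-6*(1 + 5*6))*(-1 - 1) = -6*(1 + 30)*(-2) = -6*31*(-2) = -186*(-2) = 372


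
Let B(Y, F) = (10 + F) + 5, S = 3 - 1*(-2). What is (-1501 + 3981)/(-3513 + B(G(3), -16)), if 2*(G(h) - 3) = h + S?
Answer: -1240/1757 ≈ -0.70575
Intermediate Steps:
S = 5 (S = 3 + 2 = 5)
G(h) = 11/2 + h/2 (G(h) = 3 + (h + 5)/2 = 3 + (5 + h)/2 = 3 + (5/2 + h/2) = 11/2 + h/2)
B(Y, F) = 15 + F
(-1501 + 3981)/(-3513 + B(G(3), -16)) = (-1501 + 3981)/(-3513 + (15 - 16)) = 2480/(-3513 - 1) = 2480/(-3514) = 2480*(-1/3514) = -1240/1757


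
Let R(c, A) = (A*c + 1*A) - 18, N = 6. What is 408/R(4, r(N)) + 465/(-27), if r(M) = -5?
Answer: -10337/387 ≈ -26.711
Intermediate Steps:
R(c, A) = -18 + A + A*c (R(c, A) = (A*c + A) - 18 = (A + A*c) - 18 = -18 + A + A*c)
408/R(4, r(N)) + 465/(-27) = 408/(-18 - 5 - 5*4) + 465/(-27) = 408/(-18 - 5 - 20) + 465*(-1/27) = 408/(-43) - 155/9 = 408*(-1/43) - 155/9 = -408/43 - 155/9 = -10337/387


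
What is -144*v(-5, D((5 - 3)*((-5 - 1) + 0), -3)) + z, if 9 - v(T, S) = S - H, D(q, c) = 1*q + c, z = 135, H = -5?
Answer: -2601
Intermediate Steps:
D(q, c) = c + q (D(q, c) = q + c = c + q)
v(T, S) = 4 - S (v(T, S) = 9 - (S - 1*(-5)) = 9 - (S + 5) = 9 - (5 + S) = 9 + (-5 - S) = 4 - S)
-144*v(-5, D((5 - 3)*((-5 - 1) + 0), -3)) + z = -144*(4 - (-3 + (5 - 3)*((-5 - 1) + 0))) + 135 = -144*(4 - (-3 + 2*(-6 + 0))) + 135 = -144*(4 - (-3 + 2*(-6))) + 135 = -144*(4 - (-3 - 12)) + 135 = -144*(4 - 1*(-15)) + 135 = -144*(4 + 15) + 135 = -144*19 + 135 = -2736 + 135 = -2601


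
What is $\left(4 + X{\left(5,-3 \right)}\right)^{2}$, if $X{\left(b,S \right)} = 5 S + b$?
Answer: $36$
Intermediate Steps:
$X{\left(b,S \right)} = b + 5 S$
$\left(4 + X{\left(5,-3 \right)}\right)^{2} = \left(4 + \left(5 + 5 \left(-3\right)\right)\right)^{2} = \left(4 + \left(5 - 15\right)\right)^{2} = \left(4 - 10\right)^{2} = \left(-6\right)^{2} = 36$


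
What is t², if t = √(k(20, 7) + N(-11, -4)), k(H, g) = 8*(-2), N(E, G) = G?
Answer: -20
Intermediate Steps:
k(H, g) = -16
t = 2*I*√5 (t = √(-16 - 4) = √(-20) = 2*I*√5 ≈ 4.4721*I)
t² = (2*I*√5)² = -20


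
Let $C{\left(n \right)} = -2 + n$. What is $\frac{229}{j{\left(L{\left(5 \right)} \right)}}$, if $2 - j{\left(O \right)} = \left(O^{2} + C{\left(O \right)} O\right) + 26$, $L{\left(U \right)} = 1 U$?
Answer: $- \frac{229}{64} \approx -3.5781$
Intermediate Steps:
$L{\left(U \right)} = U$
$j{\left(O \right)} = -24 - O^{2} - O \left(-2 + O\right)$ ($j{\left(O \right)} = 2 - \left(\left(O^{2} + \left(-2 + O\right) O\right) + 26\right) = 2 - \left(\left(O^{2} + O \left(-2 + O\right)\right) + 26\right) = 2 - \left(26 + O^{2} + O \left(-2 + O\right)\right) = -24 - O^{2} - O \left(-2 + O\right)$)
$\frac{229}{j{\left(L{\left(5 \right)} \right)}} = \frac{229}{-24 - 2 \cdot 5^{2} + 2 \cdot 5} = \frac{229}{-24 - 50 + 10} = \frac{229}{-64} = 229 \left(- \frac{1}{64}\right) = - \frac{229}{64}$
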